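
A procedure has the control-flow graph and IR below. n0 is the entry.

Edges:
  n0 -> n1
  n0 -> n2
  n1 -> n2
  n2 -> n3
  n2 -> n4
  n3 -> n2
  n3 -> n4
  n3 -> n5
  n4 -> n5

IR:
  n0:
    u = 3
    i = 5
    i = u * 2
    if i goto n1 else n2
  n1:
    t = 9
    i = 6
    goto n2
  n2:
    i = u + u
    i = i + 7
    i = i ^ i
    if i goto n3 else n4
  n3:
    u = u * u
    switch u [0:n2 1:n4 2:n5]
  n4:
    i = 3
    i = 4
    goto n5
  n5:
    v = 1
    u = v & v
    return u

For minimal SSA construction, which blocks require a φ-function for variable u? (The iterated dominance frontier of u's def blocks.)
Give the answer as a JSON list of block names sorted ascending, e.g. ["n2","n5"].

idom tree: n1←n0 n2←n0 n3←n2 n4←n2 n5←n2
Dom at joins:
  n2: preds {n0,n1,n3}: {n0} ∩ {n0,n1} ∩ {n0,n2,n3} = {n0}; idom=n0
  n4: preds {n2,n3}: {n0,n2} ∩ {n0,n2,n3} = {n0,n2}; idom=n2
  n5: preds {n3,n4}: {n0,n2,n3} ∩ {n0,n2,n4} = {n0,n2}; idom=n2

Frontier:
  n2←n0: walk · to n0
  n2←n1: walk n1 to n0
  n2←n3: walk n3→n2 to n0
  n4←n2: walk · to n2
  n4←n3: walk n3 to n2
  n5←n3: walk n3 to n2
  n5←n4: walk n4 to n2
  DF(n0)=∅
  DF(n1)={n2}
  DF(n2)={n2}
  DF(n3)={n2,n4,n5}
  DF(n4)={n5}
  DF(n5)=∅

φ for u: defs {n0,n3,n5}
  DF⁺ = {n2,n4,n5}

Answer: ["n2", "n4", "n5"]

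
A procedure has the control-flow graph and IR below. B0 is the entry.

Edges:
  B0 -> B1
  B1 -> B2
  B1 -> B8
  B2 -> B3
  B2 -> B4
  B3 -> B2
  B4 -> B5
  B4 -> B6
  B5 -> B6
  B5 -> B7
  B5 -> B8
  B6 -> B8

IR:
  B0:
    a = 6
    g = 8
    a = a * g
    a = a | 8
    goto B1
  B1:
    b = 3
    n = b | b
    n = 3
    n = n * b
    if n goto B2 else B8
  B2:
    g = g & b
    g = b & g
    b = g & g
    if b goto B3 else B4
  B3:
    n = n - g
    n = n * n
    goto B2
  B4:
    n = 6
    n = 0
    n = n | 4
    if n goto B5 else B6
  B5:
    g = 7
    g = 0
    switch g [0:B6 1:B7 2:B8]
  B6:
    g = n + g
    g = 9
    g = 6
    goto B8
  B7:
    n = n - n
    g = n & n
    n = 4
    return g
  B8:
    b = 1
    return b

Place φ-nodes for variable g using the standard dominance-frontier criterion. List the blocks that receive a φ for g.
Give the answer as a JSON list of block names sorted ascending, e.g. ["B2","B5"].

idom tree: B1←B0 B2←B1 B3←B2 B4←B2 B5←B4 B6←B4 B7←B5 B8←B1
Dom∩ at merges:
  B2: preds {B1,B3}: {B0,B1} ∩ {B0,B1,B2,B3} = {B0,B1}; idom=B1
  B6: preds {B4,B5}: {B0,B1,B2,B4} ∩ {B0,B1,B2,B4,B5} = {B0,B1,B2,B4}; idom=B4
  B8: preds {B1,B5,B6}: {B0,B1} ∩ {B0,B1,B2,B4,B5} ∩ {B0,B1,B2,B4,B6} = {B0,B1}; idom=B1

DF walk-up:
  join B2 pred B1: · stop@B1
  join B2 pred B3: B3→B2 stop@B1
  join B6 pred B4: · stop@B4
  join B6 pred B5: B5 stop@B4
  join B8 pred B1: · stop@B1
  join B8 pred B5: B5→B4→B2 stop@B1
  join B8 pred B6: B6→B4→B2 stop@B1
  B0: DF=∅
  B1: DF=∅
  B2: DF={B2,B8}
  B3: DF={B2}
  B4: DF={B8}
  B5: DF={B6,B8}
  B6: DF={B8}
  B7: DF=∅
  B8: DF=∅

φ for g: defs {B0,B2,B5,B6,B7}
  DF⁺ = {B2,B6,B8}

Answer: ["B2", "B6", "B8"]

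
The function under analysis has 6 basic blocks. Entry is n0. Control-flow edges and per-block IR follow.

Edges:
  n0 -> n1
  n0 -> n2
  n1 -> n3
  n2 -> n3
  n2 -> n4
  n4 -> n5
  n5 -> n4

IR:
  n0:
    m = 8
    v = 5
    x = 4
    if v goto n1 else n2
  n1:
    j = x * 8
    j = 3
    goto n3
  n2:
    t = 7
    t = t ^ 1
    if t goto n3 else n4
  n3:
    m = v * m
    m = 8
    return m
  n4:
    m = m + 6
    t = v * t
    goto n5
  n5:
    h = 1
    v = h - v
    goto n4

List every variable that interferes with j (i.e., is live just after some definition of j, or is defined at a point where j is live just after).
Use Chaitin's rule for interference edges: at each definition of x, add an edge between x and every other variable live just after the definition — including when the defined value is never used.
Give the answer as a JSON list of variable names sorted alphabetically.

def/use:
  n0 def {m,v,x} use ∅
  n1 def {j} use {x}
  n2 def {t} use ∅
  n3 def {m} use {m,v}
  n4 def {m,t} use {m,t,v}
  n5 def {h,v} use {v}

Backward fixpoint:
  live n0: ∅→{m,v,x}
  live n1: {m,v,x}→{m,v}
  live n2: {m,v}→{m,t,v}
  live n3: {m,v}→∅
  live n4: {m,t,v}→{m,t,v}
  live n5: {m,t,v}→{m,t,v}

Interfere edges:
  h: {m,t,v}
  j: {m,v}
  m: {h,j,t,v,x}
  t: {h,m,v}
  v: {h,j,m,t,x}
  x: {m,v}

N(j) = ["m", "v"]

Answer: ["m", "v"]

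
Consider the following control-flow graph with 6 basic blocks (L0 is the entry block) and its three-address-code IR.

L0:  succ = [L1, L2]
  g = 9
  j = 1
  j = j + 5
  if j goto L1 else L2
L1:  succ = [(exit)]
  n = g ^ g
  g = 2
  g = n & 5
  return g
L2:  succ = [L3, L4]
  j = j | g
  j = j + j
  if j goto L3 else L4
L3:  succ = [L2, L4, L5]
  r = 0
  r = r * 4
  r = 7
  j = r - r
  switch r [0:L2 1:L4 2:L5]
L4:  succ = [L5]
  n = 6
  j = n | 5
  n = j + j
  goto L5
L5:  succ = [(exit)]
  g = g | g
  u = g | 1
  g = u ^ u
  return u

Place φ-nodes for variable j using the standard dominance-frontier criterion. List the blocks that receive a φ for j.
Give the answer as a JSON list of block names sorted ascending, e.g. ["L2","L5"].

idom tree: L1←L0 L2←L0 L3←L2 L4←L2 L5←L2
Join-block Dom:
  L2: preds {L0,L3}: {L0} ∩ {L0,L2,L3} = {L0}; idom=L0
  L4: preds {L2,L3}: {L0,L2} ∩ {L0,L2,L3} = {L0,L2}; idom=L2
  L5: preds {L3,L4}: {L0,L2,L3} ∩ {L0,L2,L4} = {L0,L2}; idom=L2

Frontier:
  L2←L0: walk · to L0
  L2←L3: walk L3→L2 to L0
  L4←L2: walk · to L2
  L4←L3: walk L3 to L2
  L5←L3: walk L3 to L2
  L5←L4: walk L4 to L2
  DF(L0)=∅
  DF(L1)=∅
  DF(L2)={L2}
  DF(L3)={L2,L4,L5}
  DF(L4)={L5}
  DF(L5)=∅

φ for j: defs {L0,L2,L3,L4}
  DF⁺ = {L2,L4,L5}

Answer: ["L2", "L4", "L5"]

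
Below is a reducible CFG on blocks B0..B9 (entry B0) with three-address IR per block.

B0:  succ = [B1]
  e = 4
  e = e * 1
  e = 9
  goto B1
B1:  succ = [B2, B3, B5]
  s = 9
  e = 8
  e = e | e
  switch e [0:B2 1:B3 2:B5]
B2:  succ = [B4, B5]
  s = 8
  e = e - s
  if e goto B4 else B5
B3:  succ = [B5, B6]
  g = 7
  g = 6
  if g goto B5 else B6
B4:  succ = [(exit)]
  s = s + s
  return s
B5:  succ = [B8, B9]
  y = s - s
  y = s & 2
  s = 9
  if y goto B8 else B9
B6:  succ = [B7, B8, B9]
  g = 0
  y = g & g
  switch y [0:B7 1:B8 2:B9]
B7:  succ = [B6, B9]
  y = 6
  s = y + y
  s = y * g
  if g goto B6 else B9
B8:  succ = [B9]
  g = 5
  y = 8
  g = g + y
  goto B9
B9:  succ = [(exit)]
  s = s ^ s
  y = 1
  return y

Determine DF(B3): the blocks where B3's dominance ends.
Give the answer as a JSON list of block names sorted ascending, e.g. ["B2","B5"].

idom tree: B1←B0 B2←B1 B3←B1 B4←B2 B5←B1 B6←B3 B7←B6 B8←B1 B9←B1
Dom∩ at merges:
  B5: preds {B1,B2,B3}: {B0,B1} ∩ {B0,B1,B2} ∩ {B0,B1,B3} = {B0,B1}; idom=B1
  B6: preds {B3,B7}: {B0,B1,B3} ∩ {B0,B1,B3,B6,B7} = {B0,B1,B3}; idom=B3
  B8: preds {B5,B6}: {B0,B1,B5} ∩ {B0,B1,B3,B6} = {B0,B1}; idom=B1
  B9: preds {B5,B6,B7,B8}: {B0,B1,B5} ∩ {B0,B1,B3,B6} ∩ {B0,B1,B3,B6,B7} ∩ {B0,B1,B8} = {B0,B1}; idom=B1

DF walk-up:
  B5←B1: walk · to B1
  B5←B2: walk B2 to B1
  B5←B3: walk B3 to B1
  B6←B3: walk · to B3
  B6←B7: walk B7→B6 to B3
  B8←B5: walk B5 to B1
  B8←B6: walk B6→B3 to B1
  B9←B5: walk B5 to B1
  B9←B6: walk B6→B3 to B1
  B9←B7: walk B7→B6→B3 to B1
  B9←B8: walk B8 to B1
  DF(B0)=∅
  DF(B1)=∅
  DF(B2)={B5}
  DF(B3)={B5,B8,B9}
  DF(B4)=∅
  DF(B5)={B8,B9}
  DF(B6)={B6,B8,B9}
  DF(B7)={B6,B9}
  DF(B8)={B9}
  DF(B9)=∅

DF(B3) = ["B5", "B8", "B9"]

Answer: ["B5", "B8", "B9"]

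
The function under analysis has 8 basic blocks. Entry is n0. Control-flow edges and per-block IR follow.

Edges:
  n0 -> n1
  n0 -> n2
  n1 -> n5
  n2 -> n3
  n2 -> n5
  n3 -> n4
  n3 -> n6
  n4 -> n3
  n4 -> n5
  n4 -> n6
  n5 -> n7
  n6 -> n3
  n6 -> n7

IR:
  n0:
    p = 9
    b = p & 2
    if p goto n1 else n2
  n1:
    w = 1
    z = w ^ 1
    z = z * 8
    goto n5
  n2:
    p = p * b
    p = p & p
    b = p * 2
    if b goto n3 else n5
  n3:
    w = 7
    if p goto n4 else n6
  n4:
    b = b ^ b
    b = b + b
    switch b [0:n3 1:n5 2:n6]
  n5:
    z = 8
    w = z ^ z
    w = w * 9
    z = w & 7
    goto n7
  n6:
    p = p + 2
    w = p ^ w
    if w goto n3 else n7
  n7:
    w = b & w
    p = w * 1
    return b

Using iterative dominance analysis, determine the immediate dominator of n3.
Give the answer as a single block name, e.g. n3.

Answer: n2

Analysis:
idom tree: n1←n0 n2←n0 n3←n2 n4←n3 n5←n0 n6←n3 n7←n0
Dom∩ at merges:
  n3: preds {n2,n4,n6}: {n0,n2} ∩ {n0,n2,n3,n4} ∩ {n0,n2,n3,n6} = {n0,n2}; idom=n2
  n5: preds {n1,n2,n4}: {n0,n1} ∩ {n0,n2} ∩ {n0,n2,n3,n4} = {n0}; idom=n0
  n6: preds {n3,n4}: {n0,n2,n3} ∩ {n0,n2,n3,n4} = {n0,n2,n3}; idom=n3
  n7: preds {n5,n6}: {n0,n5} ∩ {n0,n2,n3,n6} = {n0}; idom=n0

idom(n3) = n2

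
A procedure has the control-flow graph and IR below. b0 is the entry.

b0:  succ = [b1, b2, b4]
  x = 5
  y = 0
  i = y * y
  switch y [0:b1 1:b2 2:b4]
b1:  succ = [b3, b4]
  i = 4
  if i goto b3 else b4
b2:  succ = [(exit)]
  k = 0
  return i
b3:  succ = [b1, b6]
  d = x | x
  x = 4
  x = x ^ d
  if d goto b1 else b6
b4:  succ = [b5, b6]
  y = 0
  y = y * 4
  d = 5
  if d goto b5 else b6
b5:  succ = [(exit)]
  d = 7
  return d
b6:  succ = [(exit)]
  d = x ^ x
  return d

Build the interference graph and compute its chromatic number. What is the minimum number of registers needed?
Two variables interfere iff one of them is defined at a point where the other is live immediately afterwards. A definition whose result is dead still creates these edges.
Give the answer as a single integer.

def/use:
  b0: {i,x,y} / ∅
  b1: {i} / ∅
  b2: {k} / {i}
  b3: {d,x} / {x}
  b4: {d,y} / ∅
  b5: {d} / ∅
  b6: {d} / {x}

Backward fixpoint:
  b0 li=∅ lo={i,x}
  b1 li={x} lo={x}
  b2 li={i} lo=∅
  b3 li={x} lo={x}
  b4 li={x} lo={x}
  b5 li=∅ lo=∅
  b6 li={x} lo=∅

Interfere edges:
  d — {x}
  i — {k,x,y}
  k — {i}
  x — {d,i,y}
  y — {i,x}

Colouring:
  lower bound: {i,x,y} mutually conflict ⇒ χ ≥ 3
  assign d→c0 i→c0 k→c1 x→c1 y→c2 — no edge inside a register ⇒ χ ≤ 3
  χ = 3

Answer: 3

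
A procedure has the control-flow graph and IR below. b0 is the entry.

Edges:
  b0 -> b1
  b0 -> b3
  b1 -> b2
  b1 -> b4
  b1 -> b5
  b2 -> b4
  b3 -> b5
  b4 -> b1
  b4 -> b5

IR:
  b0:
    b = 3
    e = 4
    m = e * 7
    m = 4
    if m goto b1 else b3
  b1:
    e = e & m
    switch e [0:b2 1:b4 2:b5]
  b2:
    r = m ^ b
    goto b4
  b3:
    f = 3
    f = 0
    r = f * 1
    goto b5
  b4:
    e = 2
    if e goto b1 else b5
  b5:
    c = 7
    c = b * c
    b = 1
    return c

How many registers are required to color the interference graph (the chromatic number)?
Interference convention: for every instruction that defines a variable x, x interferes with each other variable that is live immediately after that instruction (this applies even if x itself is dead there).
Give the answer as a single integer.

Answer: 3

Derivation:
Block summaries:
  b0: def={b,e,m} ue=∅
  b1: def={e} ue={e,m}
  b2: def={r} ue={b,m}
  b3: def={f,r} ue=∅
  b4: def={e} ue=∅
  b5: def={b,c} ue={b}

Live sets:
  live b0: ∅→{b,e,m}
  live b1: {b,e,m}→{b,m}
  live b2: {b,m}→{b,m}
  live b3: {b}→{b}
  live b4: {b,m}→{b,e,m}
  live b5: {b}→∅

Interference:
  b↔{c,e,f,m,r}
  c↔{b}
  e↔{b,m}
  f↔{b}
  m↔{b,e,r}
  r↔{b,m}

Chromatic number:
  clique {b,e,m} ⇒ need ≥ 3
  3-colouring: c0={b}  c1={c,f,m}  c2={e,r}
  χ = 3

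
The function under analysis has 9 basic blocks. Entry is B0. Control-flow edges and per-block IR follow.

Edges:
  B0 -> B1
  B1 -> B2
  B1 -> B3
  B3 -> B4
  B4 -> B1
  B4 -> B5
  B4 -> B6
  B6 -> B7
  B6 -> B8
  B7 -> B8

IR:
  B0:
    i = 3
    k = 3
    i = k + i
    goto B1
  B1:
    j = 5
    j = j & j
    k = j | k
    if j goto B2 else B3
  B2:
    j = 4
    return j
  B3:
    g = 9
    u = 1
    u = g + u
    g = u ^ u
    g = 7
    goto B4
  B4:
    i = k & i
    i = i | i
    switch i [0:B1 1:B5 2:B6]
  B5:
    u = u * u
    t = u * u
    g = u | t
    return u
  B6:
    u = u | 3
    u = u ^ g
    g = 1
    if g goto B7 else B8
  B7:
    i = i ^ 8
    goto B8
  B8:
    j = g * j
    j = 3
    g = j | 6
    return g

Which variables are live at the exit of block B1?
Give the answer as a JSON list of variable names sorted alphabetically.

Answer: ["i", "j", "k"]

Analysis:
Block summaries:
  B0: {i,k} / ∅
  B1: {j,k} / {k}
  B2: {j} / ∅
  B3: {g,u} / ∅
  B4: {i} / {i,k}
  B5: {g,t,u} / {u}
  B6: {g,u} / {g,u}
  B7: {i} / {i}
  B8: {g,j} / {g,j}

Liveness:
  live B0: ∅→{i,k}
  live B1: {i,k}→{i,j,k}
  live B2: ∅→∅
  live B3: {i,j,k}→{g,i,j,k,u}
  live B4: {g,i,j,k,u}→{g,i,j,k,u}
  live B5: {u}→∅
  live B6: {g,i,j,u}→{g,i,j}
  live B7: {g,i,j}→{g,j}
  live B8: {g,j}→∅

live-out(B1) = ["i", "j", "k"]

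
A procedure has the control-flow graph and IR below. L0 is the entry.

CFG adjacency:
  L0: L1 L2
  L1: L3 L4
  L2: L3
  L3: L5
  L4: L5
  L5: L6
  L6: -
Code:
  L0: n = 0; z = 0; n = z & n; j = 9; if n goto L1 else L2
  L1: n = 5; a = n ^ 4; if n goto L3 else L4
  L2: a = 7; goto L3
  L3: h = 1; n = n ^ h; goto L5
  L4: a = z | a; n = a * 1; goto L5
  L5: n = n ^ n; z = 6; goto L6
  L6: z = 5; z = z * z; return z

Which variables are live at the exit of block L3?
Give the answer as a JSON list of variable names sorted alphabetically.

Per-block:
  L0: {j,n,z} / ∅
  L1: {a,n} / ∅
  L2: {a} / ∅
  L3: {h,n} / {n}
  L4: {a,n} / {a,z}
  L5: {n,z} / {n}
  L6: {z} / ∅

Backward fixpoint:
  L0 li=∅ lo={n,z}
  L1 li={z} lo={a,n,z}
  L2 li={n} lo={n}
  L3 li={n} lo={n}
  L4 li={a,z} lo={n}
  L5 li={n} lo=∅
  L6 li=∅ lo=∅

live-out(L3) = ["n"]

Answer: ["n"]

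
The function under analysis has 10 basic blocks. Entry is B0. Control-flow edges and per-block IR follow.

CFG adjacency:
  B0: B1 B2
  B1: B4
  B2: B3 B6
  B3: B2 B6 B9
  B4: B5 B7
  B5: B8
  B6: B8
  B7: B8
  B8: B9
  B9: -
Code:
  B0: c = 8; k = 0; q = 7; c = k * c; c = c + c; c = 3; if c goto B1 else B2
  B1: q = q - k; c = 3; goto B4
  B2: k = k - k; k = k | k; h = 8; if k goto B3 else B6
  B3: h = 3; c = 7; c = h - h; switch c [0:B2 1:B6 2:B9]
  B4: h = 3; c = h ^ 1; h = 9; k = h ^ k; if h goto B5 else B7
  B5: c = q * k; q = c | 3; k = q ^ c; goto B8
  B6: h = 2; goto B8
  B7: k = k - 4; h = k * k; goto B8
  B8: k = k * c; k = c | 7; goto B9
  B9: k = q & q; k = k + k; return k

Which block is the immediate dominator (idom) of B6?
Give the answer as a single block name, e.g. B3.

Answer: B2

Analysis:
idom tree: B1←B0 B2←B0 B3←B2 B4←B1 B5←B4 B6←B2 B7←B4 B8←B0 B9←B0
Dom∩ at merges:
  B2: preds {B0,B3}: {B0} ∩ {B0,B2,B3} = {B0}; idom=B0
  B6: preds {B2,B3}: {B0,B2} ∩ {B0,B2,B3} = {B0,B2}; idom=B2
  B8: preds {B5,B6,B7}: {B0,B1,B4,B5} ∩ {B0,B2,B6} ∩ {B0,B1,B4,B7} = {B0}; idom=B0
  B9: preds {B3,B8}: {B0,B2,B3} ∩ {B0,B8} = {B0}; idom=B0

idom(B6) = B2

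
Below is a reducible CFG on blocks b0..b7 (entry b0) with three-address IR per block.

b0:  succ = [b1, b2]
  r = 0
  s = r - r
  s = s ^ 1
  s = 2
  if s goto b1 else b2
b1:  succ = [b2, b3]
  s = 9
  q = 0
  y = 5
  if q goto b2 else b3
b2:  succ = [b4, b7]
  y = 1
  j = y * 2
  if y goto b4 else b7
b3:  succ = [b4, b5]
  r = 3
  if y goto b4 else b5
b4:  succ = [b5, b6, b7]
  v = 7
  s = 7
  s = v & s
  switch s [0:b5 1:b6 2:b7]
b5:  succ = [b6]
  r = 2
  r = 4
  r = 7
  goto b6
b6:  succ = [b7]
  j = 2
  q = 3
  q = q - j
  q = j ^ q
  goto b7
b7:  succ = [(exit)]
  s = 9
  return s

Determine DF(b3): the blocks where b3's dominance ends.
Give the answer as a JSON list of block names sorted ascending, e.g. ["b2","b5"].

Answer: ["b4", "b5"]

Working:
idom tree: b1←b0 b2←b0 b3←b1 b4←b0 b5←b0 b6←b0 b7←b0
Dom at joins:
  b2: preds {b0,b1}: {b0} ∩ {b0,b1} = {b0}; idom=b0
  b4: preds {b2,b3}: {b0,b2} ∩ {b0,b1,b3} = {b0}; idom=b0
  b5: preds {b3,b4}: {b0,b1,b3} ∩ {b0,b4} = {b0}; idom=b0
  b6: preds {b4,b5}: {b0,b4} ∩ {b0,b5} = {b0}; idom=b0
  b7: preds {b2,b4,b6}: {b0,b2} ∩ {b0,b4} ∩ {b0,b6} = {b0}; idom=b0

DF derivation:
  b2←b0: walk · to b0
  b2←b1: walk b1 to b0
  b4←b2: walk b2 to b0
  b4←b3: walk b3→b1 to b0
  b5←b3: walk b3→b1 to b0
  b5←b4: walk b4 to b0
  b6←b4: walk b4 to b0
  b6←b5: walk b5 to b0
  b7←b2: walk b2 to b0
  b7←b4: walk b4 to b0
  b7←b6: walk b6 to b0
  b0: DF=∅
  b1: DF={b2,b4,b5}
  b2: DF={b4,b7}
  b3: DF={b4,b5}
  b4: DF={b5,b6,b7}
  b5: DF={b6}
  b6: DF={b7}
  b7: DF=∅

DF(b3) = ["b4", "b5"]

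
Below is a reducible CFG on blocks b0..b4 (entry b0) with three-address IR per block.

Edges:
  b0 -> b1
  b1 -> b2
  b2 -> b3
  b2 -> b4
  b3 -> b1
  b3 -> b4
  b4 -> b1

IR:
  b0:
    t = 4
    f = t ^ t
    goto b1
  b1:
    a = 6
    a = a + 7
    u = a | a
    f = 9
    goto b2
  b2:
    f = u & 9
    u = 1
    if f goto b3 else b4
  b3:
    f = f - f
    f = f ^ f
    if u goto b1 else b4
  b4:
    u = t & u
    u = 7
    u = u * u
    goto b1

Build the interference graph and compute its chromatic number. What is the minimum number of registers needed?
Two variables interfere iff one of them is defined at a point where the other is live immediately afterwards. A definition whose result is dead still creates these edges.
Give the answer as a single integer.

Per-block:
  b0: def={f,t} ue=∅
  b1: def={a,f,u} ue=∅
  b2: def={f,u} ue={u}
  b3: def={f} ue={f,u}
  b4: def={u} ue={t,u}

Backward fixpoint:
  live b0: ∅→{t}
  live b1: {t}→{t,u}
  live b2: {t,u}→{f,t,u}
  live b3: {f,t,u}→{t,u}
  live b4: {t,u}→{t}

Interfere edges:
  a — {t}
  f — {t,u}
  t — {a,f,u}
  u — {f,t}

Chromatic number:
  clique {f,t,u} ⇒ need ≥ 3
  assign a→R1 f→R1 t→R0 u→R2 — no edge inside a register ⇒ χ ≤ 3
  χ = 3

Answer: 3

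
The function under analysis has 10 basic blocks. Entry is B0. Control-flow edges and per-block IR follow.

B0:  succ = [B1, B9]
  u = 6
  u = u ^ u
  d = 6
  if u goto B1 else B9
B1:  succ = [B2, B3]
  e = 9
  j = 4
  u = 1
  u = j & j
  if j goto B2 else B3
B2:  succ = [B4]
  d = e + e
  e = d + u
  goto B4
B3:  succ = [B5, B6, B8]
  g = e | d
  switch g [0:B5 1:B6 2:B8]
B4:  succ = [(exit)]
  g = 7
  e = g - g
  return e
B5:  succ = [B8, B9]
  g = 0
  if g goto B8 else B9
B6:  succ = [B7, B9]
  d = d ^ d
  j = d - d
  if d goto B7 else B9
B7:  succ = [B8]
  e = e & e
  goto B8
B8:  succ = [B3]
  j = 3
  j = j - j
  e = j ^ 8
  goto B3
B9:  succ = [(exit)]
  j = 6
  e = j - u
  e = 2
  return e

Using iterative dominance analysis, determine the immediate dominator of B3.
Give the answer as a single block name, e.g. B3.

idom tree: B1←B0 B2←B1 B3←B1 B4←B2 B5←B3 B6←B3 B7←B6 B8←B3 B9←B0
Dom at joins:
  B3: preds {B1,B8}: {B0,B1} ∩ {B0,B1,B3,B8} = {B0,B1}; idom=B1
  B8: preds {B3,B5,B7}: {B0,B1,B3} ∩ {B0,B1,B3,B5} ∩ {B0,B1,B3,B6,B7} = {B0,B1,B3}; idom=B3
  B9: preds {B0,B5,B6}: {B0} ∩ {B0,B1,B3,B5} ∩ {B0,B1,B3,B6} = {B0}; idom=B0

idom(B3) = B1

Answer: B1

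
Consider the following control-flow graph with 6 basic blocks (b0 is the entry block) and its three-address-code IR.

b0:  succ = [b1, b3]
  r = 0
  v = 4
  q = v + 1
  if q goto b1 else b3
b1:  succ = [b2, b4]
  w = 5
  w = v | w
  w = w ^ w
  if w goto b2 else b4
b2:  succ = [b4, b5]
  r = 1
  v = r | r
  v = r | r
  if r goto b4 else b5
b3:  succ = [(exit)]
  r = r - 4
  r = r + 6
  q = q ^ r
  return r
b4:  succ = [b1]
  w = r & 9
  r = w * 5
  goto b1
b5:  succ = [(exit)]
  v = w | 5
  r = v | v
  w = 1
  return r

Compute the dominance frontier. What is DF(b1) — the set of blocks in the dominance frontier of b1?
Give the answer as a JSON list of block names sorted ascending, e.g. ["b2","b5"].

idom tree: b1←b0 b2←b1 b3←b0 b4←b1 b5←b2
Dom∩ at merges:
  b1: preds {b0,b4}: {b0} ∩ {b0,b1,b4} = {b0}; idom=b0
  b4: preds {b1,b2}: {b0,b1} ∩ {b0,b1,b2} = {b0,b1}; idom=b1

DF derivation:
  b1←b0: walk · to b0
  b1←b4: walk b4→b1 to b0
  b4←b1: walk · to b1
  b4←b2: walk b2 to b1
  DF(b0)=∅
  DF(b1)={b1}
  DF(b2)={b4}
  DF(b3)=∅
  DF(b4)={b1}
  DF(b5)=∅

DF(b1) = ["b1"]

Answer: ["b1"]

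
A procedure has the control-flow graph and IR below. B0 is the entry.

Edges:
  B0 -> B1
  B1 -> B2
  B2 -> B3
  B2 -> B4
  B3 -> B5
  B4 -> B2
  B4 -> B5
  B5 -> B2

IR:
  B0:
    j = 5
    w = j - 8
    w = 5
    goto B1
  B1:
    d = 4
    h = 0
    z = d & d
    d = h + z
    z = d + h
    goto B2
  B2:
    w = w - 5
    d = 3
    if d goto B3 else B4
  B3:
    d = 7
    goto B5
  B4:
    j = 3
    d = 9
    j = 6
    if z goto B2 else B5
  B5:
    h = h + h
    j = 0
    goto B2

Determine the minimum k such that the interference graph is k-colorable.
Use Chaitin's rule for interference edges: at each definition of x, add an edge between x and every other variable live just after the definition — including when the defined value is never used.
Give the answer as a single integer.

Answer: 4

Derivation:
def/use:
  B0: {j,w} / ∅
  B1: {d,h,z} / ∅
  B2: {d,w} / {w}
  B3: {d} / ∅
  B4: {d,j} / {z}
  B5: {h,j} / {h}

Live sets:
  B0 li=∅ lo={w}
  B1 li={w} lo={h,w,z}
  B2 li={h,w,z} lo={h,w,z}
  B3 li={h,w,z} lo={h,w,z}
  B4 li={h,w,z} lo={h,w,z}
  B5 li={h,w,z} lo={h,w,z}

Interference:
  d↔{h,w,z}
  h↔{d,j,w,z}
  j↔{h,w,z}
  w↔{d,h,j,z}
  z↔{d,h,j,w}

Chromatic number:
  {d,h,w,z} pairwise interfere (4-clique) ⇒ χ ≥ 4
  assign d→r3 h→r0 j→r3 w→r1 z→r2 — no edge inside a register ⇒ χ ≤ 4
  χ = 4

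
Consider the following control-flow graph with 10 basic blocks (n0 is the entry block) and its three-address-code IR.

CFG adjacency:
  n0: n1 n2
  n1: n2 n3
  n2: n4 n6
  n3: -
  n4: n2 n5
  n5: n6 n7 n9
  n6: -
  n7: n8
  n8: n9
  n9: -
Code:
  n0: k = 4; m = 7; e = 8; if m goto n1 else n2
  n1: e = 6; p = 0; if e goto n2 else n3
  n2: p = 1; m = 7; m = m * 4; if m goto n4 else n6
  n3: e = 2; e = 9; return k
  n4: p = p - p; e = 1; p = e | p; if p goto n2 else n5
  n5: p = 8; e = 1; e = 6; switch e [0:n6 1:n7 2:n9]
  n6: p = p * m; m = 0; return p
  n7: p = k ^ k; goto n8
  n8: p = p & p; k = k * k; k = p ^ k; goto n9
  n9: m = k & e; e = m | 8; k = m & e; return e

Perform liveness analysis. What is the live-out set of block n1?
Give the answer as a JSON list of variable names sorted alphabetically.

Answer: ["k"]

Working:
Block summaries:
  n0: def={e,k,m} ue=∅
  n1: def={e,p} ue=∅
  n2: def={m,p} ue=∅
  n3: def={e} ue={k}
  n4: def={e,p} ue={p}
  n5: def={e,p} ue=∅
  n6: def={m,p} ue={m,p}
  n7: def={p} ue={k}
  n8: def={k,p} ue={k,p}
  n9: def={e,k,m} ue={e,k}

Backward fixpoint:
  n0 li=∅ lo={k}
  n1 li={k} lo={k}
  n2 li={k} lo={k,m,p}
  n3 li={k} lo=∅
  n4 li={k,m,p} lo={k,m}
  n5 li={k,m} lo={e,k,m,p}
  n6 li={m,p} lo=∅
  n7 li={e,k} lo={e,k,p}
  n8 li={e,k,p} lo={e,k}
  n9 li={e,k} lo=∅

live-out(n1) = ["k"]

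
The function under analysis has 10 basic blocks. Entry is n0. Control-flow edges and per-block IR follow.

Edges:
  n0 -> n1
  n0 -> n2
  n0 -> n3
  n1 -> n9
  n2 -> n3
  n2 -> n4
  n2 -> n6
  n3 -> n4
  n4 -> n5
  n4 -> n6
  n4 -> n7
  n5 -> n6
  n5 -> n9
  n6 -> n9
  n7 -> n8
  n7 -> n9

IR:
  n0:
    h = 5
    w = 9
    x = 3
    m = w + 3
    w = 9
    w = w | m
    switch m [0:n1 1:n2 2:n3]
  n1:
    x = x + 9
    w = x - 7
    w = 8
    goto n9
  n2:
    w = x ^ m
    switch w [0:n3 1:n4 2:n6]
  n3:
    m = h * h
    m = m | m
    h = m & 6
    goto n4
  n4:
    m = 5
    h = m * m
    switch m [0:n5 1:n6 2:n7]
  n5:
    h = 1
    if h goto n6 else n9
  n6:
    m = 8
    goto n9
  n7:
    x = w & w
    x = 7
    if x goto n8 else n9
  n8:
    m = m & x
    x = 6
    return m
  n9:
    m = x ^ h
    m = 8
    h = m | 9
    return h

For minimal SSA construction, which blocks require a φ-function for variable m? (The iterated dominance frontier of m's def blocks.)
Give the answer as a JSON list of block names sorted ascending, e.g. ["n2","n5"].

Answer: ["n4", "n6", "n9"]

Working:
idom tree: n1←n0 n2←n0 n3←n0 n4←n0 n5←n4 n6←n0 n7←n4 n8←n7 n9←n0
Join-block Dom:
  n3: preds {n0,n2}: {n0} ∩ {n0,n2} = {n0}; idom=n0
  n4: preds {n2,n3}: {n0,n2} ∩ {n0,n3} = {n0}; idom=n0
  n6: preds {n2,n4,n5}: {n0,n2} ∩ {n0,n4} ∩ {n0,n4,n5} = {n0}; idom=n0
  n9: preds {n1,n5,n6,n7}: {n0,n1} ∩ {n0,n4,n5} ∩ {n0,n6} ∩ {n0,n4,n7} = {n0}; idom=n0

Frontier:
  join n3 pred n0: · stop@n0
  join n3 pred n2: n2 stop@n0
  join n4 pred n2: n2 stop@n0
  join n4 pred n3: n3 stop@n0
  join n6 pred n2: n2 stop@n0
  join n6 pred n4: n4 stop@n0
  join n6 pred n5: n5→n4 stop@n0
  join n9 pred n1: n1 stop@n0
  join n9 pred n5: n5→n4 stop@n0
  join n9 pred n6: n6 stop@n0
  join n9 pred n7: n7→n4 stop@n0
  DF(n0)=∅
  DF(n1)={n9}
  DF(n2)={n3,n4,n6}
  DF(n3)={n4}
  DF(n4)={n6,n9}
  DF(n5)={n6,n9}
  DF(n6)={n9}
  DF(n7)={n9}
  DF(n8)=∅
  DF(n9)=∅

φ for m: defs {n0,n3,n4,n6,n8,n9}
  DF⁺ = {n4,n6,n9}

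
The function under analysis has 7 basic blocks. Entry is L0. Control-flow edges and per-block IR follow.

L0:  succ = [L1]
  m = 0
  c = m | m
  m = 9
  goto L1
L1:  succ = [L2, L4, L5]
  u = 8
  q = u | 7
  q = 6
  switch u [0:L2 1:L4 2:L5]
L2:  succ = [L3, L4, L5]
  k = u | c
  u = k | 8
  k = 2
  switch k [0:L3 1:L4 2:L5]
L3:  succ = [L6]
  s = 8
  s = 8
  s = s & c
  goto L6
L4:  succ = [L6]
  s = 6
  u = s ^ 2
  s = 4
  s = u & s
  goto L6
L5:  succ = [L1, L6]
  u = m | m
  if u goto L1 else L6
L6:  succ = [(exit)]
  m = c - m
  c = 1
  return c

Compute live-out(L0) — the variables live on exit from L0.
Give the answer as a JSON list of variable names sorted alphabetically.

def/use:
  L0 def {c,m} use ∅
  L1 def {q,u} use ∅
  L2 def {k,u} use {c,u}
  L3 def {s} use {c}
  L4 def {s,u} use ∅
  L5 def {u} use {m}
  L6 def {c,m} use {c,m}

Live sets:
  live L0: ∅→{c,m}
  live L1: {c,m}→{c,m,u}
  live L2: {c,m,u}→{c,m}
  live L3: {c,m}→{c,m}
  live L4: {c,m}→{c,m}
  live L5: {c,m}→{c,m}
  live L6: {c,m}→∅

live-out(L0) = ["c", "m"]

Answer: ["c", "m"]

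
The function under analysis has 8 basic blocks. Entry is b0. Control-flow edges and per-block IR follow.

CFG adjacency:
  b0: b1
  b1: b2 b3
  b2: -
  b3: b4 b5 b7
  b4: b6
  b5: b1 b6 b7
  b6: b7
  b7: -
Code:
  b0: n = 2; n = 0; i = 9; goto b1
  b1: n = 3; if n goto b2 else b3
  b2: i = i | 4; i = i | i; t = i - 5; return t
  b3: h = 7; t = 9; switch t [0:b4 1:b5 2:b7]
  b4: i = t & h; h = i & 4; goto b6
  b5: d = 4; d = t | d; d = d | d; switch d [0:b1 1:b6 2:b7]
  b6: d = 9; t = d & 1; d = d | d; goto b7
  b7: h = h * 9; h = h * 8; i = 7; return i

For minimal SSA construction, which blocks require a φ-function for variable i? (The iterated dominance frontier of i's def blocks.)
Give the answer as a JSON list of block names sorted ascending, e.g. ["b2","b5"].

Answer: ["b6", "b7"]

Derivation:
idom tree: b1←b0 b2←b1 b3←b1 b4←b3 b5←b3 b6←b3 b7←b3
Dom∩ at merges:
  b1: preds {b0,b5}: {b0} ∩ {b0,b1,b3,b5} = {b0}; idom=b0
  b6: preds {b4,b5}: {b0,b1,b3,b4} ∩ {b0,b1,b3,b5} = {b0,b1,b3}; idom=b3
  b7: preds {b3,b5,b6}: {b0,b1,b3} ∩ {b0,b1,b3,b5} ∩ {b0,b1,b3,b6} = {b0,b1,b3}; idom=b3

DF derivation:
  b1←b0: walk · to b0
  b1←b5: walk b5→b3→b1 to b0
  b6←b4: walk b4 to b3
  b6←b5: walk b5 to b3
  b7←b3: walk · to b3
  b7←b5: walk b5 to b3
  b7←b6: walk b6 to b3
  b0: DF=∅
  b1: DF={b1}
  b2: DF=∅
  b3: DF={b1}
  b4: DF={b6}
  b5: DF={b1,b6,b7}
  b6: DF={b7}
  b7: DF=∅

φ for i: defs {b0,b2,b4,b7}
  DF⁺ = {b6,b7}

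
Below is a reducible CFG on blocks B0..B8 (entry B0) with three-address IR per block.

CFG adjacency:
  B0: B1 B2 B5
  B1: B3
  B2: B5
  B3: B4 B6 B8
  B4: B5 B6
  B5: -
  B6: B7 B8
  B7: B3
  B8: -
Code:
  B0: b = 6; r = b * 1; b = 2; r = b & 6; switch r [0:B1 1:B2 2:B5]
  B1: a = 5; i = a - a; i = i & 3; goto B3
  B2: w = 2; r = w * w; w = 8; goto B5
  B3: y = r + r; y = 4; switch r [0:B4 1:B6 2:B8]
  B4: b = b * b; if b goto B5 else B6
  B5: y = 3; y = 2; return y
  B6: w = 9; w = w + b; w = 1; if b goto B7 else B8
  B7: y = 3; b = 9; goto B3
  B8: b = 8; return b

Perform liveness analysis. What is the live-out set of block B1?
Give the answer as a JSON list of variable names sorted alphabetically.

Answer: ["b", "r"]

Analysis:
def/use:
  B0: {b,r} / ∅
  B1: {a,i} / ∅
  B2: {r,w} / ∅
  B3: {y} / {r}
  B4: {b} / {b}
  B5: {y} / ∅
  B6: {w} / {b}
  B7: {b,y} / ∅
  B8: {b} / ∅

Live sets:
  B0: in=∅ out={b,r}
  B1: in={b,r} out={b,r}
  B2: in=∅ out=∅
  B3: in={b,r} out={b,r}
  B4: in={b,r} out={b,r}
  B5: in=∅ out=∅
  B6: in={b,r} out={r}
  B7: in={r} out={b,r}
  B8: in=∅ out=∅

live-out(B1) = ["b", "r"]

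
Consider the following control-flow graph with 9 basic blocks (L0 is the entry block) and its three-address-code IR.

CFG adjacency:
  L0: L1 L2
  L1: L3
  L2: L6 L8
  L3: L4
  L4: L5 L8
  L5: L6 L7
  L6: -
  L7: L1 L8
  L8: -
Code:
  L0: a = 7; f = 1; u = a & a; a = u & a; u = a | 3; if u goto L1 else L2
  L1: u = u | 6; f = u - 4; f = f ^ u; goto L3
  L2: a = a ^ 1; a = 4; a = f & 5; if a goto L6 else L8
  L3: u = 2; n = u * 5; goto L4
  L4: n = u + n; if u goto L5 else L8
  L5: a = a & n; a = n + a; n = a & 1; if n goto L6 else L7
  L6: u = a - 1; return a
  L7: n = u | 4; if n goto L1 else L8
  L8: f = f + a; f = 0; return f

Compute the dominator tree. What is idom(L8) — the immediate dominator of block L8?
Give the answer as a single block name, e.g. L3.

Answer: L0

Working:
idom tree: L1←L0 L2←L0 L3←L1 L4←L3 L5←L4 L6←L0 L7←L5 L8←L0
Dom∩ at merges:
  L1: preds {L0,L7}: {L0} ∩ {L0,L1,L3,L4,L5,L7} = {L0}; idom=L0
  L6: preds {L2,L5}: {L0,L2} ∩ {L0,L1,L3,L4,L5} = {L0}; idom=L0
  L8: preds {L2,L4,L7}: {L0,L2} ∩ {L0,L1,L3,L4} ∩ {L0,L1,L3,L4,L5,L7} = {L0}; idom=L0

idom(L8) = L0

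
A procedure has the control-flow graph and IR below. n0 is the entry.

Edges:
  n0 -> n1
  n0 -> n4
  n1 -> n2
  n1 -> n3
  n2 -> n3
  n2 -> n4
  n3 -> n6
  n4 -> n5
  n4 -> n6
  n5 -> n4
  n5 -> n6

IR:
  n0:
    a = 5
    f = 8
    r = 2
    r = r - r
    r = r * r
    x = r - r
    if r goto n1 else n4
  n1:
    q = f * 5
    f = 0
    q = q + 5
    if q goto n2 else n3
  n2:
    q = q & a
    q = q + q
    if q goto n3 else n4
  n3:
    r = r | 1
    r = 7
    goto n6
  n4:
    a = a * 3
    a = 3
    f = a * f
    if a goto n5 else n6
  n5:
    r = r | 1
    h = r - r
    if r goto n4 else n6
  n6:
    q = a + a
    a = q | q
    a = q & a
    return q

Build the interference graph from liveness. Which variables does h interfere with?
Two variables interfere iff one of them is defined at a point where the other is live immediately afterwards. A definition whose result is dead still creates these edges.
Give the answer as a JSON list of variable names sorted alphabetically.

Answer: ["a", "f", "r"]

Working:
def/use:
  n0: {a,f,r,x} / ∅
  n1: {f,q} / {f}
  n2: {q} / {a,q}
  n3: {r} / {r}
  n4: {a,f} / {a,f}
  n5: {h,r} / {r}
  n6: {a,q} / {a}

Liveness:
  n0: in=∅ out={a,f,r}
  n1: in={a,f,r} out={a,f,q,r}
  n2: in={a,f,q,r} out={a,f,r}
  n3: in={a,r} out={a}
  n4: in={a,f,r} out={a,f,r}
  n5: in={a,f,r} out={a,f,r}
  n6: in={a} out=∅

Conflict graph:
  a — {f,h,q,r,x}
  f — {a,h,q,r,x}
  h — {a,f,r}
  q — {a,f,r}
  r — {a,f,h,q,x}
  x — {a,f,r}

N(h) = ["a", "f", "r"]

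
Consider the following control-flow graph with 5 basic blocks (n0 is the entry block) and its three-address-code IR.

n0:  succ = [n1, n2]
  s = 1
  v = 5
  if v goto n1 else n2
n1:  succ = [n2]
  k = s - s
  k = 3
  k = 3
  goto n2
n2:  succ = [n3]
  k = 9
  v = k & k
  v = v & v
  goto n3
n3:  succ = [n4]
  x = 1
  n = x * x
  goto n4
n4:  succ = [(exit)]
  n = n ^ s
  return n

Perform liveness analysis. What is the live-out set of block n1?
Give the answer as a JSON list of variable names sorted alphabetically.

Answer: ["s"]

Analysis:
def/use:
  n0: def={s,v} ue=∅
  n1: def={k} ue={s}
  n2: def={k,v} ue=∅
  n3: def={n,x} ue=∅
  n4: def={n} ue={n,s}

Liveness:
  live n0: ∅→{s}
  live n1: {s}→{s}
  live n2: {s}→{s}
  live n3: {s}→{n,s}
  live n4: {n,s}→∅

live-out(n1) = ["s"]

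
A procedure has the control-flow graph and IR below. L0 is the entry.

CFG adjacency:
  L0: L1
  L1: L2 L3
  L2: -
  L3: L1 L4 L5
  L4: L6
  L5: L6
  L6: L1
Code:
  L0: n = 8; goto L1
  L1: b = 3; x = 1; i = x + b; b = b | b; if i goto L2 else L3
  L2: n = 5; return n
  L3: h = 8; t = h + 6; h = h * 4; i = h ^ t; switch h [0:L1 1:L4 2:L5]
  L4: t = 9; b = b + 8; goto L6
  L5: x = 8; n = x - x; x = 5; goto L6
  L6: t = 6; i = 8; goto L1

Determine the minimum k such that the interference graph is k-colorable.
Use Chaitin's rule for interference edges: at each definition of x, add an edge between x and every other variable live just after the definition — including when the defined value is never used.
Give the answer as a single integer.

def/use:
  L0: {n} / ∅
  L1: {b,i,x} / ∅
  L2: {n} / ∅
  L3: {h,i,t} / ∅
  L4: {b,t} / {b}
  L5: {n,x} / ∅
  L6: {i,t} / ∅

Backward fixpoint:
  L0: in=∅ out=∅
  L1: in=∅ out={b}
  L2: in=∅ out=∅
  L3: in={b} out={b}
  L4: in={b} out=∅
  L5: in=∅ out=∅
  L6: in=∅ out=∅

Interference:
  b↔{h,i,t,x}
  h↔{b,i,t}
  i↔{b,h}
  n↔∅
  t↔{b,h}
  x↔{b}

Colouring:
  clique {b,h,i} ⇒ need ≥ 3
  3-colouring: R0={b,n}  R1={h,x}  R2={i,t}
  χ = 3

Answer: 3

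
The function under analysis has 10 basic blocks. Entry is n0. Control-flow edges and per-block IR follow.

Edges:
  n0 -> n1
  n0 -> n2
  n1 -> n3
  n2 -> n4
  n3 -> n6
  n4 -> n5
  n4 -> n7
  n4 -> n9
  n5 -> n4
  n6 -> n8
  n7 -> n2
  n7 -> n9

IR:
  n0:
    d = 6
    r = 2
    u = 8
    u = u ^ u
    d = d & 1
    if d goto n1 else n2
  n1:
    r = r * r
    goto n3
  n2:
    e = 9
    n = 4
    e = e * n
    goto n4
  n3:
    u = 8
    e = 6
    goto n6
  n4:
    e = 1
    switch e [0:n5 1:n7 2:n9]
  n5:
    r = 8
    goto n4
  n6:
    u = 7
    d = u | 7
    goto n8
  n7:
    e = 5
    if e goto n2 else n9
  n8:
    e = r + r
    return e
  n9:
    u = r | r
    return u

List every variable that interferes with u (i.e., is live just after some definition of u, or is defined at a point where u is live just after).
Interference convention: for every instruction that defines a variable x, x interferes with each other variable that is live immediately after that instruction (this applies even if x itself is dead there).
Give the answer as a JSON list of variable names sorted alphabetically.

Block summaries:
  n0 def {d,r,u} use ∅
  n1 def {r} use {r}
  n2 def {e,n} use ∅
  n3 def {e,u} use ∅
  n4 def {e} use ∅
  n5 def {r} use ∅
  n6 def {d,u} use ∅
  n7 def {e} use ∅
  n8 def {e} use {r}
  n9 def {u} use {r}

Live sets:
  n0 li=∅ lo={r}
  n1 li={r} lo={r}
  n2 li={r} lo={r}
  n3 li={r} lo={r}
  n4 li={r} lo={r}
  n5 li=∅ lo={r}
  n6 li={r} lo={r}
  n7 li={r} lo={r}
  n8 li={r} lo=∅
  n9 li={r} lo=∅

Interfere edges:
  d: {r,u}
  e: {n,r}
  n: {e,r}
  r: {d,e,n,u}
  u: {d,r}

N(u) = ["d", "r"]

Answer: ["d", "r"]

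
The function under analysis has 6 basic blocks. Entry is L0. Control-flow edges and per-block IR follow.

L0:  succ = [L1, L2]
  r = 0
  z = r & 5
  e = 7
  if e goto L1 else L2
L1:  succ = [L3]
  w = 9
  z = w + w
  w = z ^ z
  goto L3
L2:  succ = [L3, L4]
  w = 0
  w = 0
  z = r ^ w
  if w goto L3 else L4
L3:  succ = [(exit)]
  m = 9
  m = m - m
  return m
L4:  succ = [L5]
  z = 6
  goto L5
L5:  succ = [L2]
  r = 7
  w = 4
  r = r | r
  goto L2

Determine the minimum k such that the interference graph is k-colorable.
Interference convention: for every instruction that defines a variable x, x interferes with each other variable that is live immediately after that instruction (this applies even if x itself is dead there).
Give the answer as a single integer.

Per-block:
  L0: def={e,r,z} ue=∅
  L1: def={w,z} ue=∅
  L2: def={w,z} ue={r}
  L3: def={m} ue=∅
  L4: def={z} ue=∅
  L5: def={r,w} ue=∅

Backward fixpoint:
  live L0: ∅→{r}
  live L1: ∅→∅
  live L2: {r}→∅
  live L3: ∅→∅
  live L4: ∅→∅
  live L5: ∅→{r}

Conflict graph:
  e↔{r}
  m↔∅
  r↔{e,w,z}
  w↔{r,z}
  z↔{r,w}

Chromatic number:
  lower bound: {r,w,z} mutually conflict ⇒ χ ≥ 3
  assign e→r1 m→r0 r→r0 w→r1 z→r2 — no edge inside a register ⇒ χ ≤ 3
  χ = 3

Answer: 3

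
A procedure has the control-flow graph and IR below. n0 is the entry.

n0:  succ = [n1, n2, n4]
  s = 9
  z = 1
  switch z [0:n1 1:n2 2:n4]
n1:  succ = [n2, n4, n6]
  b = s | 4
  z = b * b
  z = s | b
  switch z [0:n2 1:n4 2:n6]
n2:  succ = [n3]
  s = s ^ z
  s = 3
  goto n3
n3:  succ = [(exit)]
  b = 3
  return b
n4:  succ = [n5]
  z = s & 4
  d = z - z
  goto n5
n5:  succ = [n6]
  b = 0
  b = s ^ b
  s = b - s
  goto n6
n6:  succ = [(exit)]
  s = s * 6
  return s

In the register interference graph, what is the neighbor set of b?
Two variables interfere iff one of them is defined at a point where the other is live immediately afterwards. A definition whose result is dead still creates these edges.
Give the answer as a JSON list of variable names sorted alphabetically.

Answer: ["s", "z"]

Analysis:
def/use:
  n0: def={s,z} ue=∅
  n1: def={b,z} ue={s}
  n2: def={s} ue={s,z}
  n3: def={b} ue=∅
  n4: def={d,z} ue={s}
  n5: def={b,s} ue={s}
  n6: def={s} ue={s}

Backward fixpoint:
  live n0: ∅→{s,z}
  live n1: {s}→{s,z}
  live n2: {s,z}→∅
  live n3: ∅→∅
  live n4: {s}→{s}
  live n5: {s}→{s}
  live n6: {s}→∅

Conflict graph:
  b↔{s,z}
  d↔{s}
  s↔{b,d,z}
  z↔{b,s}

N(b) = ["s", "z"]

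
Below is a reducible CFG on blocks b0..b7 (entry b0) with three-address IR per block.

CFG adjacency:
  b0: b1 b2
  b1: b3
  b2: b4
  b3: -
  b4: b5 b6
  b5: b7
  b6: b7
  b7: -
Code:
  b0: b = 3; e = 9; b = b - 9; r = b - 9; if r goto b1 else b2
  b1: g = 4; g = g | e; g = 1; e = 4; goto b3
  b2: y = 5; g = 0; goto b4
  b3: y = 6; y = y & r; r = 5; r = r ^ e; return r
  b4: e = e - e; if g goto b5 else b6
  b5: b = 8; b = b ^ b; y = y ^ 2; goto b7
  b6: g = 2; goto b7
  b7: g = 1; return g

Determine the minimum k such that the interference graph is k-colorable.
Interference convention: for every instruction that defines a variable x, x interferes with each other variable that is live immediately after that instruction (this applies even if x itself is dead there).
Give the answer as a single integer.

Answer: 4

Working:
def/use:
  b0: def={b,e,r} ue=∅
  b1: def={e,g} ue={e}
  b2: def={g,y} ue=∅
  b3: def={r,y} ue={e,r}
  b4: def={e} ue={e,g}
  b5: def={b,y} ue={y}
  b6: def={g} ue=∅
  b7: def={g} ue=∅

Backward fixpoint:
  b0 li=∅ lo={e,r}
  b1 li={e,r} lo={e,r}
  b2 li={e} lo={e,g,y}
  b3 li={e,r} lo=∅
  b4 li={e,g,y} lo={y}
  b5 li={y} lo=∅
  b6 li=∅ lo=∅
  b7 li=∅ lo=∅

Conflict graph:
  b↔{e,y}
  e↔{b,g,r,y}
  g↔{e,r,y}
  r↔{e,g,y}
  y↔{b,e,g,r}

Registers:
  lower bound: {e,g,r,y} mutually conflict ⇒ χ ≥ 4
  4-colouring: r0={e}  r1={y}  r2={b,g}  r3={r}
  χ = 4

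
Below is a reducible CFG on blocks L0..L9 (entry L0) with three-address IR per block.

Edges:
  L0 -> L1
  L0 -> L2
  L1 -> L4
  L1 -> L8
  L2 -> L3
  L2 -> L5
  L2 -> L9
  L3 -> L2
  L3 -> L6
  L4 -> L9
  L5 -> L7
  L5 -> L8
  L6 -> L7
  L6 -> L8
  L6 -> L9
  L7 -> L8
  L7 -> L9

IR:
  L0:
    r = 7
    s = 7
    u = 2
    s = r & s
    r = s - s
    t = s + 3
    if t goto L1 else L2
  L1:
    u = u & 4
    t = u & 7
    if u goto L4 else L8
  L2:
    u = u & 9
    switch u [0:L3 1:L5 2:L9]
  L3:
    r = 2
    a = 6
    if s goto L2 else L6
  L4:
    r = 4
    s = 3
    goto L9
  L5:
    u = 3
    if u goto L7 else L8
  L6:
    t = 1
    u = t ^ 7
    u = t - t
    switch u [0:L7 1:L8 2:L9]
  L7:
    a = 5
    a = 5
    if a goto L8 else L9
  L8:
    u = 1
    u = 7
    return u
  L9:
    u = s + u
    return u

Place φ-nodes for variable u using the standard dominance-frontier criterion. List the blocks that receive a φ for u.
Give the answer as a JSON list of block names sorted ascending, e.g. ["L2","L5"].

idom tree: L1←L0 L2←L0 L3←L2 L4←L1 L5←L2 L6←L3 L7←L2 L8←L0 L9←L0
Dom∩ at merges:
  L2: preds {L0,L3}: {L0} ∩ {L0,L2,L3} = {L0}; idom=L0
  L7: preds {L5,L6}: {L0,L2,L5} ∩ {L0,L2,L3,L6} = {L0,L2}; idom=L2
  L8: preds {L1,L5,L6,L7}: {L0,L1} ∩ {L0,L2,L5} ∩ {L0,L2,L3,L6} ∩ {L0,L2,L7} = {L0}; idom=L0
  L9: preds {L2,L4,L6,L7}: {L0,L2} ∩ {L0,L1,L4} ∩ {L0,L2,L3,L6} ∩ {L0,L2,L7} = {L0}; idom=L0

DF walk-up:
  L2←L0: walk · to L0
  L2←L3: walk L3→L2 to L0
  L7←L5: walk L5 to L2
  L7←L6: walk L6→L3 to L2
  L8←L1: walk L1 to L0
  L8←L5: walk L5→L2 to L0
  L8←L6: walk L6→L3→L2 to L0
  L8←L7: walk L7→L2 to L0
  L9←L2: walk L2 to L0
  L9←L4: walk L4→L1 to L0
  L9←L6: walk L6→L3→L2 to L0
  L9←L7: walk L7→L2 to L0
  DF(L0)=∅
  DF(L1)={L8,L9}
  DF(L2)={L2,L8,L9}
  DF(L3)={L2,L7,L8,L9}
  DF(L4)={L9}
  DF(L5)={L7,L8}
  DF(L6)={L7,L8,L9}
  DF(L7)={L8,L9}
  DF(L8)=∅
  DF(L9)=∅

φ for u: defs {L0,L1,L2,L5,L6,L8,L9}
  DF⁺ = {L2,L7,L8,L9}

Answer: ["L2", "L7", "L8", "L9"]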